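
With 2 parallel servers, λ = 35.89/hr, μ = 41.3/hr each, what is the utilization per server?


ρ = λ/(cμ) = 35.89/(2·41.3) = 35.89/82.60 = 0.4345

Final: 0.4345


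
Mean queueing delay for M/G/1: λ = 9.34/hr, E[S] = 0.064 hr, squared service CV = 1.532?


ρ = λ·E[S] = 9.34·0.064 = 0.5978
E[S²] = E[S]²(1+C_s²) = 0.064²·(1+1.532) = 0.010371
Wq = λ·E[S²]/(2(1−ρ)) = 9.34·0.010371/(2·0.4022) = 0.12041 hr

Final: 0.12041 hr


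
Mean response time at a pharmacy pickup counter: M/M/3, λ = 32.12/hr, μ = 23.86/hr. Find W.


a = 1.3462; ρ = 0.4487; P₀ = 0.250636
Lq = P₀·a^c·ρ/(c!(1−ρ)²) = 0.15047
Wq = Lq/λ = 0.15047/32.12 = 0.004685 hr
W = Wq + 1/μ = 0.004685 + 0.04191 = 0.04660 hr

Final: 0.04660 hr


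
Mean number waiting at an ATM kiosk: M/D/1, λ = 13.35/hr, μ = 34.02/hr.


ρ = 13.35/34.02 = 0.3924
M/D/1: Lq = ρ²/(2(1−ρ)) = 0.1540/(2·0.6076) = 0.12672

Final: 0.12672


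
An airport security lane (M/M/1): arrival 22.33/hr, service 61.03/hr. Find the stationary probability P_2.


ρ = 22.33/61.03 = 0.3659
P_n = (1−ρ)·ρ^n = (1 − 0.3659)·0.3659^2 = 0.6341·0.133872 = 0.084890

Final: 0.084890


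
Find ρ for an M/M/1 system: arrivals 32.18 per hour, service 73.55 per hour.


ρ = λ/μ = 32.18/73.55 = 0.4375

Final: 0.4375


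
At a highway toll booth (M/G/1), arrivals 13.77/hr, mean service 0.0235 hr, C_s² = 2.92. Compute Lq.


ρ = λ·E[S] = 13.77·0.0235 = 0.3236
Lq = ρ²(1+C_s²)/(2(1−ρ)) = 0.1047·(1+2.92)/(2·0.6764)
= 0.1047·3.9200/1.3528 = 0.30343

Final: 0.30343


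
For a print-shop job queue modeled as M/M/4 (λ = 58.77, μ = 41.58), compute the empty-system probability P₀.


a = λ/μ = 58.77/41.58 = 1.4134; ρ = a/c = 0.3534
Σ_{k=0}^{3} a^k/k! (terms k=0..3) = 1.00000 + 1.41342 + 0.99888 + 0.47061 = 3.88291
Tail: a^4/(4!(1−ρ)) = 3.99103/(24·0.6466) = 0.25716
P₀ = 1/(3.88291 + 0.25716) = 1/4.14007 = 0.241542

Final: 0.241542


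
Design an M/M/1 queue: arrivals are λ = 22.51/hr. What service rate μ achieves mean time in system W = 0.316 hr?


W = 1/(μ−λ) ⇒ μ − λ = 1/W = 1/0.316 = 3.1646
μ = λ + 1/W = 22.51 + 3.1646 = 25.6746 per hr

Final: 25.6746 /hr


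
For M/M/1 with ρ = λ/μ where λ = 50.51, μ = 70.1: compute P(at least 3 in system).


ρ = 50.51/70.1 = 0.7205
P(N ≥ n) = ρ^n = 0.7205^3 = 0.374092

Final: 0.374092


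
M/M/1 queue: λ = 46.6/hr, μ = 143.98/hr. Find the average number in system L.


ρ = λ/μ = 46.6/143.98 = 0.3237
L = ρ/(1−ρ) = 0.3237/(1 − 0.3237) = 0.3237/0.6763 = 0.4785

Final: 0.4785


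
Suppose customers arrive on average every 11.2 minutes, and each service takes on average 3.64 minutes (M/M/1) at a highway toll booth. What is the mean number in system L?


λ = 60/11.2 = 5.3571 /hr
μ = 60/3.64 = 16.4835 /hr
ρ = λ/μ = 5.3571/16.4835 = 0.3250
L = ρ/(1−ρ) = 0.3250/0.6750 = 0.4815

Final: 0.4815


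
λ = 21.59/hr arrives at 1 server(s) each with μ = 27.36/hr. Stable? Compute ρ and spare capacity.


Total capacity cμ = 1·27.36 = 27.36/hr
ρ = λ/(cμ) = 21.59/27.36 = 0.7891
Stable ⇔ ρ < 1: YES
Spare capacity = cμ − λ = 27.36 − 21.59 = 5.77/hr

Final: ρ = 0.7891; stable; margin = 5.77/hr


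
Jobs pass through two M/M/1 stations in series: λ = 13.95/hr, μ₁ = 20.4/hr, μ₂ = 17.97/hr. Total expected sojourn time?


Each node sees arrival rate λ = 13.95/hr (tandem ⇒ throughput preserved).
W₁ = 1/(μ₁−λ) = 1/(20.4−13.95) = 0.15504 hr
W₂ = 1/(μ₂−λ) = 1/(17.97−13.95) = 0.24876 hr
W_total = W₁ + W₂ = 0.15504 + 0.24876 = 0.40379 hr

Final: 0.40379 hr


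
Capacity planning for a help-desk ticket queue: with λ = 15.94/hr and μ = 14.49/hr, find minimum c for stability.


Stability requires cμ > λ ⇔ c > λ/μ.
λ/μ = 15.94/14.49 = 1.1001
Minimum integer c = ⌊1.1001⌋ + 1 = 2
Check: 2·14.49 = 28.98 > 15.94, while 1·14.49 = 14.49 ≤ 15.94

Final: 2 servers


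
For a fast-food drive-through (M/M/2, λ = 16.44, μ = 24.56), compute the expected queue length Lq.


a = λ/μ = 0.6694; ρ = a/2 = 0.3347
P₀ = 0.498475
Lq = P₀·a^c·ρ / (c!·(1−ρ)²) = 0.498475·0.44807·0.3347/(2·0.44264)
= 0.08444

Final: 0.08444


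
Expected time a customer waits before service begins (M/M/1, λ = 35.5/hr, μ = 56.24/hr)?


ρ = 35.5/56.24 = 0.6312
Wq = ρ/(μ−λ) = 0.6312/(56.24 − 35.5) = 0.6312/20.74 = 0.03044 hr

Final: 0.03044 hr


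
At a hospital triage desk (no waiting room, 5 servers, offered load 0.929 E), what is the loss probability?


B(c,a) = (a^c/c!) / Σ_{k=0}^{c} a^k/k!
a^5/5! = 0.005766
Σ terms (k=0..5): 1.00000 + 0.92900 + 0.43152 + 0.13363 + 0.03103 + 0.005766 = 2.530949
B = 0.005766/2.530949 = 0.002278

Final: 0.002278


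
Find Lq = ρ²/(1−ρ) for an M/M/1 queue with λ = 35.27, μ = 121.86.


ρ = 35.27/121.86 = 0.2894
Lq = ρ²/(1−ρ) = 0.08377/0.7106 = 0.1179

Final: 0.1179


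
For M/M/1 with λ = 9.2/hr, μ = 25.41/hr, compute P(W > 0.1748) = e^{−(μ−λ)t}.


W ~ Exponential(μ−λ) for M/M/1.
μ − λ = 25.41 − 9.2 = 16.2100
P(W > t) = e^{−(μ−λ)t} = e^{−2.8335} = 0.058806

Final: 0.058806


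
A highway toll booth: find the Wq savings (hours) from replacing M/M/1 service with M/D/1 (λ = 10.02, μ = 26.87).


ρ = 10.02/26.87 = 0.3729
Wq(M/M/1) = ρ/(μ−λ) = 0.3729/16.85 = 0.02213 hr
Wq(M/D/1) = ρ/(2(μ−λ)) = 0.01107 hr
Savings = 0.02213 − 0.01107 = 0.01107 hr

Final: 0.01107 hr


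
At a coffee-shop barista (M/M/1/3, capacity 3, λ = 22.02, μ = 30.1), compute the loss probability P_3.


ρ = λ/μ = 22.02/30.1 = 0.7316
P_K = (1−ρ)ρ^K/(1−ρ^(K+1)) = (0.2684·0.391519)/(1 − 0.286420)
= 0.105099/0.713580 = 0.147284

Final: 0.147284


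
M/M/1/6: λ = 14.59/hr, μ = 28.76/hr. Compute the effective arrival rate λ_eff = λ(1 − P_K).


ρ = 0.5073; P_K = (1−ρ)ρ^6/(1−ρ^7) = 0.008471
λ_eff = λ(1 − P_K) = 14.59·(1 − 0.008471) = 14.59·0.991529 = 14.4664 /hr

Final: 14.4664 /hr


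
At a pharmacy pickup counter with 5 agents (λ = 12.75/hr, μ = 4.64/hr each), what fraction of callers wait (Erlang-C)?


a = λ/μ = 2.7478; ρ = a/5 = 0.5496
P₀ = 0.061519 (from M/M/c formula)
C(c,a) = [a^c/(c!(1−ρ))]·P₀ = [156.66105/(120·0.4504)]·0.061519
= 2.89835·0.061519 = 0.178305

Final: 0.178305


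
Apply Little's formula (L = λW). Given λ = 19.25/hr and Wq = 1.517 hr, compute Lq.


Lq = λWq = 19.25·1.517 = 29.2022

Final: 29.2022


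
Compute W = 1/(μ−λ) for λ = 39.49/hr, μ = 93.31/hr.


W = 1/(μ−λ) = 1/(93.31 − 39.49) = 1/53.82 = 0.01858 hr

Final: 0.01858 hr


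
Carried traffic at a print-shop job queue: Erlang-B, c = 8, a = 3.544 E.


B(8,3.544) = 0.018027 (Erlang-B)
Carried load = a(1 − B) = 3.544·(1 − 0.018027) = 3.544·0.981973 = 3.4801 E

Final: 3.4801 Erlangs


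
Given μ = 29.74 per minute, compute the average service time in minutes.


Mean service time = 1/μ = 1/29.74 minute = 0.03362 minute
In minutes: 0.03362 × 1 = 0.03362 min

Final: 0.03362 min


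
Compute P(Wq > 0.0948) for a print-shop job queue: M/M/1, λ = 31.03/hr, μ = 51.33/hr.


ρ = 31.03/51.33 = 0.6045
P(Wq > t) = ρ·e^{−(μ−λ)t} = 0.6045·e^{−1.9244}
= 0.6045·0.145957 = 0.088234

Final: 0.088234


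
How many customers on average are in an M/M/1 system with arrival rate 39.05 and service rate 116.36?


ρ = λ/μ = 39.05/116.36 = 0.3356
L = ρ/(1−ρ) = 0.3356/(1 − 0.3356) = 0.3356/0.6644 = 0.5051

Final: 0.5051


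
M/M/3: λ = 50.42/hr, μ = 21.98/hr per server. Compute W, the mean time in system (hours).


a = 2.2939; ρ = 0.7646; P₀ = 0.069098
Lq = P₀·a^c·ρ/(c!(1−ρ)²) = 1.91870
Wq = Lq/λ = 1.91870/50.42 = 0.03805 hr
W = Wq + 1/μ = 0.03805 + 0.04550 = 0.08355 hr

Final: 0.08355 hr


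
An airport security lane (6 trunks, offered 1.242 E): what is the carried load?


B(6,1.242) = 0.001473 (Erlang-B)
Carried load = a(1 − B) = 1.242·(1 − 0.001473) = 1.242·0.998527 = 1.2402 E

Final: 1.2402 Erlangs


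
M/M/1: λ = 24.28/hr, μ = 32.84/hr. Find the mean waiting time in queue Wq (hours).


ρ = 24.28/32.84 = 0.7393
Wq = ρ/(μ−λ) = 0.7393/(32.84 − 24.28) = 0.7393/8.56 = 0.08637 hr

Final: 0.08637 hr


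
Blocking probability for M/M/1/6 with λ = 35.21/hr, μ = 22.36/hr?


ρ = λ/μ = 35.21/22.36 = 1.5747
P_K = (1−ρ)ρ^K/(1−ρ^(K+1)) = (-0.5747·15.246331)/(1 − 24.008199)
= -8.761868/-23.008199 = 0.380815

Final: 0.380815


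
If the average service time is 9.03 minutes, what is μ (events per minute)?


μ = 1/(service time) in consistent units.
1 minute = 1 min, so μ = 1/9.03 = 0.1107 per minute

Final: 0.1107 /min


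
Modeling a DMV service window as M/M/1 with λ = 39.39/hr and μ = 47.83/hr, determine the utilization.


ρ = λ/μ = 39.39/47.83 = 0.8235

Final: 0.8235


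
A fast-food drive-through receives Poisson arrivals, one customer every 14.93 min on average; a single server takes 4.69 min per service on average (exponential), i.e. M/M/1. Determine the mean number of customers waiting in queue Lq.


λ = 60/14.93 = 4.0188 /hr
μ = 60/4.69 = 12.7932 /hr
ρ = λ/μ = 4.0188/12.7932 = 0.3141
Lq = ρ²/(1−ρ) = 0.09868/0.6859 = 0.1439

Final: 0.1439


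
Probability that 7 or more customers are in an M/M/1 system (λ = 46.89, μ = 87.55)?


ρ = 46.89/87.55 = 0.5356
P(N ≥ n) = ρ^n = 0.5356^7 = 0.012641

Final: 0.012641


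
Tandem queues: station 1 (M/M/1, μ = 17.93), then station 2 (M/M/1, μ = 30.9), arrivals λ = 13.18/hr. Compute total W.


Each node sees arrival rate λ = 13.18/hr (tandem ⇒ throughput preserved).
W₁ = 1/(μ₁−λ) = 1/(17.93−13.18) = 0.21053 hr
W₂ = 1/(μ₂−λ) = 1/(30.9−13.18) = 0.05643 hr
W_total = W₁ + W₂ = 0.21053 + 0.05643 = 0.26696 hr

Final: 0.26696 hr


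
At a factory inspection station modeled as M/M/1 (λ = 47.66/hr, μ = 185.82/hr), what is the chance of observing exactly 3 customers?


ρ = 47.66/185.82 = 0.2565
P_n = (1−ρ)·ρ^n = (1 − 0.2565)·0.2565^3 = 0.7435·0.016873 = 0.012545

Final: 0.012545


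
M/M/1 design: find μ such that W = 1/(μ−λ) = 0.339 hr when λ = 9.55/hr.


W = 1/(μ−λ) ⇒ μ − λ = 1/W = 1/0.339 = 2.9499
μ = λ + 1/W = 9.55 + 2.9499 = 12.4999 per hr

Final: 12.4999 /hr


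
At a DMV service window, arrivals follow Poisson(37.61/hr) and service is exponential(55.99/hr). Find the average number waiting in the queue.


ρ = 37.61/55.99 = 0.6717
Lq = ρ²/(1−ρ) = 0.4512/0.3283 = 1.3745

Final: 1.3745


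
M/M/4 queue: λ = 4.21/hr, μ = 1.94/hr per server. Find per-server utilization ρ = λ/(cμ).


ρ = λ/(cμ) = 4.21/(4·1.94) = 4.21/7.76 = 0.5425

Final: 0.5425


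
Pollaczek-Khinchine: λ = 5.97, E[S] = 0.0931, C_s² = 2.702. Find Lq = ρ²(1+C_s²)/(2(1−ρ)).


ρ = λ·E[S] = 5.97·0.0931 = 0.5558
Lq = ρ²(1+C_s²)/(2(1−ρ)) = 0.3089·(1+2.702)/(2·0.4442)
= 0.3089·3.7020/0.8884 = 1.28731

Final: 1.28731


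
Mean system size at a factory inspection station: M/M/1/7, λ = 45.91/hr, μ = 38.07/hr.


ρ = 45.91/38.07 = 1.2059
L = ρ[1 − (K+1)ρ^K + Kρ^(K+1)] / [(1−ρ)(1−ρ^(K+1))]
Numerator: 1.2059·(1 − 8·3.709120 + 7·4.472963) = 3.180996
Denominator: (-0.2059)·(-3.472963) = 0.715210
L = 3.180996/0.715210 = 4.4476

Final: 4.4476


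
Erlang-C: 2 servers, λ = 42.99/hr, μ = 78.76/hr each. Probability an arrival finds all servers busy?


a = λ/μ = 0.5458; ρ = a/2 = 0.2729
P₀ = 0.571193 (from M/M/c formula)
C(c,a) = [a^c/(c!(1−ρ))]·P₀ = [0.29794/(2·0.7271)]·0.571193
= 0.20488·0.571193 = 0.117029

Final: 0.117029


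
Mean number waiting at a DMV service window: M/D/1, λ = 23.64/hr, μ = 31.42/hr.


ρ = 23.64/31.42 = 0.7524
M/D/1: Lq = ρ²/(2(1−ρ)) = 0.5661/(2·0.2476) = 1.14309

Final: 1.14309


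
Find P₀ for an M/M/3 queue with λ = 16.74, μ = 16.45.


a = λ/μ = 16.74/16.45 = 1.0176; ρ = a/c = 0.3392
Σ_{k=0}^{2} a^k/k! (terms k=0..2) = 1.00000 + 1.01763 + 0.51778 = 2.53541
Tail: a^3/(3!(1−ρ)) = 1.05383/(6·0.6608) = 0.26580
P₀ = 1/(2.53541 + 0.26580) = 1/2.80121 = 0.356988

Final: 0.356988


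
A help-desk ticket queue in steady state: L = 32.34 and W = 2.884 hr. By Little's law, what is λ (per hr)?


λ = L/W = 32.34/2.884 = 11.2136 /hr

Final: 11.2136 /hr


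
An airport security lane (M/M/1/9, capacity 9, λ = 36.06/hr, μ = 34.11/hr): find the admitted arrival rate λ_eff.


ρ = 1.0572; P_K = (1−ρ)ρ^9/(1−ρ^10) = 0.126802
λ_eff = λ(1 − P_K) = 36.06·(1 − 0.126802) = 36.06·0.873198 = 31.4875 /hr

Final: 31.4875 /hr


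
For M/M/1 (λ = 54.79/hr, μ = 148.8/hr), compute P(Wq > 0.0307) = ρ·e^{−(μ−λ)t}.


ρ = 54.79/148.8 = 0.3682
P(Wq > t) = ρ·e^{−(μ−λ)t} = 0.3682·e^{−2.8861}
= 0.3682·0.055793 = 0.020544

Final: 0.020544


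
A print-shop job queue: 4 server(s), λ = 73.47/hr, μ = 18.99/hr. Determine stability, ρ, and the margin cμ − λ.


Total capacity cμ = 4·18.99 = 75.96/hr
ρ = λ/(cμ) = 73.47/75.96 = 0.9672
Stable ⇔ ρ < 1: YES
Spare capacity = cμ − λ = 75.96 − 73.47 = 2.49/hr

Final: ρ = 0.9672; stable; margin = 2.49/hr


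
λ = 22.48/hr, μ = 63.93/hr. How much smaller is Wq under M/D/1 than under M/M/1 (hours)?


ρ = 22.48/63.93 = 0.3516
Wq(M/M/1) = ρ/(μ−λ) = 0.3516/41.45 = 0.008483 hr
Wq(M/D/1) = ρ/(2(μ−λ)) = 0.004242 hr
Savings = 0.008483 − 0.004242 = 0.004242 hr

Final: 0.004242 hr


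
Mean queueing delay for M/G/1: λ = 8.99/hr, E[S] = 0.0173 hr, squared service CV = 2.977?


ρ = λ·E[S] = 8.99·0.0173 = 0.1555
E[S²] = E[S]²(1+C_s²) = 0.0173²·(1+2.977) = 0.001190
Wq = λ·E[S²]/(2(1−ρ)) = 8.99·0.001190/(2·0.8445) = 0.006336 hr

Final: 0.006336 hr


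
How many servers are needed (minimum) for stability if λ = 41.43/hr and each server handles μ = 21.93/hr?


Stability requires cμ > λ ⇔ c > λ/μ.
λ/μ = 41.43/21.93 = 1.8892
Minimum integer c = ⌊1.8892⌋ + 1 = 2
Check: 2·21.93 = 43.86 > 41.43, while 1·21.93 = 21.93 ≤ 41.43

Final: 2 servers


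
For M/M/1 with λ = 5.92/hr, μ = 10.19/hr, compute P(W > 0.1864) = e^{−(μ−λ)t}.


W ~ Exponential(μ−λ) for M/M/1.
μ − λ = 10.19 − 5.92 = 4.2700
P(W > t) = e^{−(μ−λ)t} = e^{−0.7959} = 0.451162

Final: 0.451162


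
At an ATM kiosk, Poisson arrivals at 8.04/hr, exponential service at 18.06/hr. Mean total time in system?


W = 1/(μ−λ) = 1/(18.06 − 8.04) = 1/10.02 = 0.09980 hr

Final: 0.09980 hr


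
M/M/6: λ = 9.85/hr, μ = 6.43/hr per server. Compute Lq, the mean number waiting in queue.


a = λ/μ = 1.5319; ρ = a/6 = 0.2553
P₀ = 0.216067
Lq = P₀·a^c·ρ / (c!·(1−ρ)²) = 0.216067·12.92265·0.2553/(720·0.55456)
= 0.001785

Final: 0.001785


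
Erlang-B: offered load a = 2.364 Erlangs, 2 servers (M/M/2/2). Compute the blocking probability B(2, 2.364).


B(c,a) = (a^c/c!) / Σ_{k=0}^{c} a^k/k!
a^2/2! = 2.794248
Σ terms (k=0..2): 1.00000 + 2.36400 + 2.79425 = 6.158248
B = 2.794248/6.158248 = 0.453741

Final: 0.453741


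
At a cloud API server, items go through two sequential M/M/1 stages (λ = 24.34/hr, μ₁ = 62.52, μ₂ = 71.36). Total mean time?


Each node sees arrival rate λ = 24.34/hr (tandem ⇒ throughput preserved).
W₁ = 1/(μ₁−λ) = 1/(62.52−24.34) = 0.02619 hr
W₂ = 1/(μ₂−λ) = 1/(71.36−24.34) = 0.02127 hr
W_total = W₁ + W₂ = 0.02619 + 0.02127 = 0.04746 hr

Final: 0.04746 hr


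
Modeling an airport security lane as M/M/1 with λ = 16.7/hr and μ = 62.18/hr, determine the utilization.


ρ = λ/μ = 16.7/62.18 = 0.2686

Final: 0.2686


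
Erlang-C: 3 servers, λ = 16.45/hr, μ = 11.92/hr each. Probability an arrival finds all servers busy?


a = λ/μ = 1.3800; ρ = a/3 = 0.4600
P₀ = 0.241342 (from M/M/c formula)
C(c,a) = [a^c/(c!(1−ρ))]·P₀ = [2.62826/(6·0.5400)]·0.241342
= 0.81121·0.241342 = 0.195779

Final: 0.195779


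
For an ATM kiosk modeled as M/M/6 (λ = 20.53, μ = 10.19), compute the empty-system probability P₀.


a = λ/μ = 20.53/10.19 = 2.0147; ρ = a/c = 0.3358
Σ_{k=0}^{5} a^k/k! (terms k=0..5) = 1.00000 + 2.01472 + 2.02955 + 1.36299 + 0.68651 + 0.27663 = 7.37040
Tail: a^6/(6!(1−ρ)) = 66.87882/(720·0.6642) = 0.13985
P₀ = 1/(7.37040 + 0.13985) = 1/7.51024 = 0.133151

Final: 0.133151


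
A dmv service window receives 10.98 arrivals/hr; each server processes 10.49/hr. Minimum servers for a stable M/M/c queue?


Stability requires cμ > λ ⇔ c > λ/μ.
λ/μ = 10.98/10.49 = 1.0467
Minimum integer c = ⌊1.0467⌋ + 1 = 2
Check: 2·10.49 = 20.98 > 10.98, while 1·10.49 = 10.49 ≤ 10.98

Final: 2 servers


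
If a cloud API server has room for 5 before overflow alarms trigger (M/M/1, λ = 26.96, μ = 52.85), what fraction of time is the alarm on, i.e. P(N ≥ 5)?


ρ = 26.96/52.85 = 0.5101
P(N ≥ n) = ρ^n = 0.5101^5 = 0.034544

Final: 0.034544


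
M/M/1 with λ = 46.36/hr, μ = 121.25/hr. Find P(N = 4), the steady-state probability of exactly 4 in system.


ρ = 46.36/121.25 = 0.3824
P_n = (1−ρ)·ρ^n = (1 − 0.3824)·0.3824^4 = 0.6176·0.021372 = 0.013200

Final: 0.013200


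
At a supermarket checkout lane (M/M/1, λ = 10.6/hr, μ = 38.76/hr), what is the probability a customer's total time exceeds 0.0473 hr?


W ~ Exponential(μ−λ) for M/M/1.
μ − λ = 38.76 − 10.6 = 28.1600
P(W > t) = e^{−(μ−λ)t} = e^{−1.3320} = 0.263957

Final: 0.263957


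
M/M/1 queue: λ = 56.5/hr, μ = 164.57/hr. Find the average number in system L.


ρ = λ/μ = 56.5/164.57 = 0.3433
L = ρ/(1−ρ) = 0.3433/(1 − 0.3433) = 0.3433/0.6567 = 0.5228

Final: 0.5228


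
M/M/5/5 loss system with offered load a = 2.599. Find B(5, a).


B(c,a) = (a^c/c!) / Σ_{k=0}^{c} a^k/k!
a^5/5! = 0.988212
Σ terms (k=0..5): 1.00000 + 2.59900 + 3.37740 + 2.92595 + 1.90114 + 0.98821 = 12.791706
B = 0.988212/12.791706 = 0.077254

Final: 0.077254


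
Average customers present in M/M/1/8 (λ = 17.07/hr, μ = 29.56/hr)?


ρ = 17.07/29.56 = 0.5775
L = ρ[1 − (K+1)ρ^K + Kρ^(K+1)] / [(1−ρ)(1−ρ^(K+1))]
Numerator: 0.5775·(1 − 9·0.012366 + 8·0.007141) = 0.546190
Denominator: (0.4225)·(0.992859) = 0.419513
L = 0.546190/0.419513 = 1.3020

Final: 1.3020


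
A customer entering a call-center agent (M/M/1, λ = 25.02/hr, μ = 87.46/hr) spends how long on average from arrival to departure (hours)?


W = 1/(μ−λ) = 1/(87.46 − 25.02) = 1/62.44 = 0.01602 hr

Final: 0.01602 hr


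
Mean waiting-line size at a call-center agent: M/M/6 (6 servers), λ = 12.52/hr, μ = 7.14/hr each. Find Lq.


a = λ/μ = 1.7535; ρ = a/6 = 0.2923
P₀ = 0.173052
Lq = P₀·a^c·ρ / (c!·(1−ρ)²) = 0.173052·29.06944·0.2923/(720·0.50091)
= 0.004076

Final: 0.004076


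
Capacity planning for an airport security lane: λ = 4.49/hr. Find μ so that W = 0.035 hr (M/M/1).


W = 1/(μ−λ) ⇒ μ − λ = 1/W = 1/0.035 = 28.5714
μ = λ + 1/W = 4.49 + 28.5714 = 33.0614 per hr

Final: 33.0614 /hr


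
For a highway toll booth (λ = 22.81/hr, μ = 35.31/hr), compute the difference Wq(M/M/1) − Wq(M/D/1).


ρ = 22.81/35.31 = 0.6460
Wq(M/M/1) = ρ/(μ−λ) = 0.6460/12.50 = 0.05168 hr
Wq(M/D/1) = ρ/(2(μ−λ)) = 0.02584 hr
Savings = 0.05168 − 0.02584 = 0.02584 hr

Final: 0.02584 hr


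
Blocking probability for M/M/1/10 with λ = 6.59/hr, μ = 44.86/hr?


ρ = λ/μ = 6.59/44.86 = 0.1469
P_K = (1−ρ)ρ^K/(1−ρ^(K+1)) = (0.8531·0.000000004680)/(1 − 6.875e-10)
= 0.000000003993/1.000000 = 0.000000003993

Final: 0.000000003993


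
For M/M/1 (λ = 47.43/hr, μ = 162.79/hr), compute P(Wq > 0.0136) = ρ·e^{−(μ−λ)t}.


ρ = 47.43/162.79 = 0.2914
P(Wq > t) = ρ·e^{−(μ−λ)t} = 0.2914·e^{−1.5689}
= 0.2914·0.208275 = 0.060682

Final: 0.060682


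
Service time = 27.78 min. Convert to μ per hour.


μ = 1/(service time) in consistent units.
1 hour = 60 min, so μ = 60/27.78 = 2.1598 per hour

Final: 2.1598 /hr


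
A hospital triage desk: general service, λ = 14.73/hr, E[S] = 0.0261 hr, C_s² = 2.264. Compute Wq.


ρ = λ·E[S] = 14.73·0.0261 = 0.3845
E[S²] = E[S]²(1+C_s²) = 0.0261²·(1+2.264) = 0.002223
Wq = λ·E[S²]/(2(1−ρ)) = 14.73·0.002223/(2·0.6155) = 0.02660 hr

Final: 0.02660 hr


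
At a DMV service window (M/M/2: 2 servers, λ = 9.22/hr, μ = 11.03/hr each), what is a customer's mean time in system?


a = 0.8359; ρ = 0.4180; P₀ = 0.410486
Lq = P₀·a^c·ρ/(c!(1−ρ)²) = 0.17692
Wq = Lq/λ = 0.17692/9.22 = 0.01919 hr
W = Wq + 1/μ = 0.01919 + 0.09066 = 0.10985 hr

Final: 0.10985 hr


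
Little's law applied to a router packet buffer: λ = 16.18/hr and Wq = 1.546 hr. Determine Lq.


Lq = λWq = 16.18·1.546 = 25.0143

Final: 25.0143


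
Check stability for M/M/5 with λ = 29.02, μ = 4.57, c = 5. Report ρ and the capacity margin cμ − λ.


Total capacity cμ = 5·4.57 = 22.85/hr
ρ = λ/(cμ) = 29.02/22.85 = 1.2700
Stable ⇔ ρ < 1: NO
Spare capacity = cμ − λ = 22.85 − 29.02 = -6.17/hr

Final: ρ = 1.2700; unstable; margin = -6.17/hr


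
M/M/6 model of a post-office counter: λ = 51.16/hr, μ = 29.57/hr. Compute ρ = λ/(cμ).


ρ = λ/(cμ) = 51.16/(6·29.57) = 51.16/177.42 = 0.2884

Final: 0.2884


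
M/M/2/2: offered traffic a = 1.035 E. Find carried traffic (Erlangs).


B(2,1.035) = 0.208360 (Erlang-B)
Carried load = a(1 − B) = 1.035·(1 − 0.208360) = 1.035·0.791640 = 0.8193 E

Final: 0.8193 Erlangs


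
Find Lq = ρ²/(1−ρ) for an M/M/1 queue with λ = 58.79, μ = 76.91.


ρ = 58.79/76.91 = 0.7644
Lq = ρ²/(1−ρ) = 0.5843/0.2356 = 2.4801

Final: 2.4801


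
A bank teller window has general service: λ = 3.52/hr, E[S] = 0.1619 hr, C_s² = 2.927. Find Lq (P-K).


ρ = λ·E[S] = 3.52·0.1619 = 0.5699
Lq = ρ²(1+C_s²)/(2(1−ρ)) = 0.3248·(1+2.927)/(2·0.4301)
= 0.3248·3.9270/0.8602 = 1.48261

Final: 1.48261


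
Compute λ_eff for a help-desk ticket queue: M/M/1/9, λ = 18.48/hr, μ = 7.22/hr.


ρ = 2.5596; P_K = (1−ρ)ρ^9/(1−ρ^10) = 0.609358
λ_eff = λ(1 − P_K) = 18.48·(1 − 0.609358) = 18.48·0.390642 = 7.2191 /hr

Final: 7.2191 /hr


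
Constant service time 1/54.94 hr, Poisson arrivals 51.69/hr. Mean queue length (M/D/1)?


ρ = 51.69/54.94 = 0.9408
M/D/1: Lq = ρ²/(2(1−ρ)) = 0.8852/(2·0.05916) = 7.48189

Final: 7.48189


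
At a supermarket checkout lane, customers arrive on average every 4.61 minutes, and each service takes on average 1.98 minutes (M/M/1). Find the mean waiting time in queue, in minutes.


λ = 60/4.61 = 13.0152 /hr
μ = 60/1.98 = 30.3030 /hr
ρ = λ/μ = 13.0152/30.3030 = 0.4295
Wq = ρ/(μ−λ) = 0.4295/(30.3030−13.0152) = 0.02484 hr
In minutes: 0.02484·60 = 1.491 min

Final: 1.491 min


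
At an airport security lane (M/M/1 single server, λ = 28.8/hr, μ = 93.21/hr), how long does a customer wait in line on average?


ρ = 28.8/93.21 = 0.3090
Wq = ρ/(μ−λ) = 0.3090/(93.21 − 28.8) = 0.3090/64.41 = 0.004797 hr

Final: 0.004797 hr


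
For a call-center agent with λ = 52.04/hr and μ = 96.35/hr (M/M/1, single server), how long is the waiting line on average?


ρ = 52.04/96.35 = 0.5401
Lq = ρ²/(1−ρ) = 0.2917/0.4599 = 0.6343

Final: 0.6343


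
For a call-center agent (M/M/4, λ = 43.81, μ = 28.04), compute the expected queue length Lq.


a = λ/μ = 1.5624; ρ = a/4 = 0.3906
P₀ = 0.207207
Lq = P₀·a^c·ρ / (c!·(1−ρ)²) = 0.207207·5.95910·0.3906/(24·0.37137)
= 0.05411

Final: 0.05411


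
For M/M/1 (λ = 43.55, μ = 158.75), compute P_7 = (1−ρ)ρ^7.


ρ = 43.55/158.75 = 0.2743
P_n = (1−ρ)·ρ^n = (1 − 0.2743)·0.2743^7 = 0.7257·0.0001169 = 0.00008485

Final: 0.00008485


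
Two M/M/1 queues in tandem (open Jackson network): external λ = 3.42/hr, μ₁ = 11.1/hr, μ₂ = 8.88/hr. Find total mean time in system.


Each node sees arrival rate λ = 3.42/hr (tandem ⇒ throughput preserved).
W₁ = 1/(μ₁−λ) = 1/(11.1−3.42) = 0.13021 hr
W₂ = 1/(μ₂−λ) = 1/(8.88−3.42) = 0.18315 hr
W_total = W₁ + W₂ = 0.13021 + 0.18315 = 0.31336 hr

Final: 0.31336 hr


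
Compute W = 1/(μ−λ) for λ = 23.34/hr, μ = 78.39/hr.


W = 1/(μ−λ) = 1/(78.39 − 23.34) = 1/55.05 = 0.01817 hr

Final: 0.01817 hr


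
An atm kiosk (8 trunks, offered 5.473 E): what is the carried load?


B(8,5.473) = 0.093492 (Erlang-B)
Carried load = a(1 − B) = 5.473·(1 − 0.093492) = 5.473·0.906508 = 4.9613 E

Final: 4.9613 Erlangs


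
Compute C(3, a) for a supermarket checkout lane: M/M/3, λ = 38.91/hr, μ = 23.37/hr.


a = λ/μ = 1.6650; ρ = a/3 = 0.5550
P₀ = 0.173024 (from M/M/c formula)
C(c,a) = [a^c/(c!(1−ρ))]·P₀ = [4.61538/(6·0.4450)]·0.173024
= 1.72855·0.173024 = 0.299081

Final: 0.299081


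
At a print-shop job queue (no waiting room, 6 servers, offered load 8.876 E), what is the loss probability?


B(c,a) = (a^c/c!) / Σ_{k=0}^{c} a^k/k!
a^6/6! = 679.158695
Σ terms (k=0..6): 1.00000 + 8.87600 + 39.39169 + 116.54687 + 258.61751 + 459.09781 + 679.15869 = 1562.688581
B = 679.158695/1562.688581 = 0.434609

Final: 0.434609


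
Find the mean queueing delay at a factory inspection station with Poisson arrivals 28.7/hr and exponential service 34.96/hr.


ρ = 28.7/34.96 = 0.8209
Wq = ρ/(μ−λ) = 0.8209/(34.96 − 28.7) = 0.8209/6.26 = 0.1311 hr

Final: 0.1311 hr


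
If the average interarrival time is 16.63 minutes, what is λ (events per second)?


λ = 1/(interarrival time) in consistent units.
1 second = 0.0166667 min, so λ = 0.0166667/16.63 = 0.001002 per second

Final: 0.001002 /sec


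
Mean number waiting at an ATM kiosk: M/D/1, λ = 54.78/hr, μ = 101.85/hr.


ρ = 54.78/101.85 = 0.5378
M/D/1: Lq = ρ²/(2(1−ρ)) = 0.2893/(2·0.4622) = 0.31297

Final: 0.31297


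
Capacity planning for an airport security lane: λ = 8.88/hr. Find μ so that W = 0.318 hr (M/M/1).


W = 1/(μ−λ) ⇒ μ − λ = 1/W = 1/0.318 = 3.1447
μ = λ + 1/W = 8.88 + 3.1447 = 12.0247 per hr

Final: 12.0247 /hr


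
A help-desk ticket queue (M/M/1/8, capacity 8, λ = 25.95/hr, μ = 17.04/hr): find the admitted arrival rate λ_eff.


ρ = 1.5229; P_K = (1−ρ)ρ^8/(1−ρ^9) = 0.351327
λ_eff = λ(1 − P_K) = 25.95·(1 − 0.351327) = 25.95·0.648673 = 16.8331 /hr

Final: 16.8331 /hr


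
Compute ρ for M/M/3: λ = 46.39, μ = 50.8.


ρ = λ/(cμ) = 46.39/(3·50.8) = 46.39/152.40 = 0.3044

Final: 0.3044


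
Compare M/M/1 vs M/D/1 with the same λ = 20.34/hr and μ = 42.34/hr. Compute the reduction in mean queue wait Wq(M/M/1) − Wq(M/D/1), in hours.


ρ = 20.34/42.34 = 0.4804
Wq(M/M/1) = ρ/(μ−λ) = 0.4804/22.00 = 0.02184 hr
Wq(M/D/1) = ρ/(2(μ−λ)) = 0.01092 hr
Savings = 0.02184 − 0.01092 = 0.01092 hr

Final: 0.01092 hr


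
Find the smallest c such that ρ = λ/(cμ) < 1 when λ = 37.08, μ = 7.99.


Stability requires cμ > λ ⇔ c > λ/μ.
λ/μ = 37.08/7.99 = 4.6408
Minimum integer c = ⌊4.6408⌋ + 1 = 5
Check: 5·7.99 = 39.95 > 37.08, while 4·7.99 = 31.96 ≤ 37.08

Final: 5 servers


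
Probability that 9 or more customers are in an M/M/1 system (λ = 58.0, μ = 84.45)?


ρ = 58.0/84.45 = 0.6868
P(N ≥ n) = ρ^n = 0.6868^9 = 0.033998

Final: 0.033998


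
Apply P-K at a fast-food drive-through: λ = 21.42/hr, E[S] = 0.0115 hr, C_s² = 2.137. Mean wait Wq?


ρ = λ·E[S] = 21.42·0.0115 = 0.2463
E[S²] = E[S]²(1+C_s²) = 0.0115²·(1+2.137) = 0.0004149
Wq = λ·E[S²]/(2(1−ρ)) = 21.42·0.0004149/(2·0.7537) = 0.005895 hr

Final: 0.005895 hr


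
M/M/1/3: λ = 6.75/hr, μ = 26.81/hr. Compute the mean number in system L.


ρ = 6.75/26.81 = 0.2518
L = ρ[1 − (K+1)ρ^K + Kρ^(K+1)] / [(1−ρ)(1−ρ^(K+1))]
Numerator: 0.2518·(1 − 4·0.015960 + 3·0.004018) = 0.238734
Denominator: (0.7482)·(0.995982) = 0.745222
L = 0.238734/0.745222 = 0.3204

Final: 0.3204


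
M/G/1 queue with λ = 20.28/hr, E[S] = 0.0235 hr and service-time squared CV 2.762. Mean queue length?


ρ = λ·E[S] = 20.28·0.0235 = 0.4766
Lq = ρ²(1+C_s²)/(2(1−ρ)) = 0.2271·(1+2.762)/(2·0.5234)
= 0.2271·3.7620/1.0468 = 0.81623

Final: 0.81623


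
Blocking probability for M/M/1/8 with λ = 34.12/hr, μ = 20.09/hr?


ρ = λ/μ = 34.12/20.09 = 1.6984
P_K = (1−ρ)ρ^K/(1−ρ^(K+1)) = (-0.6984·69.220174)/(1 − 117.560594)
= -48.340420/-116.560594 = 0.414724

Final: 0.414724


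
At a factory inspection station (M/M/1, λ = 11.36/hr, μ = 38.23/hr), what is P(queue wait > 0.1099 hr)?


ρ = 11.36/38.23 = 0.2971
P(Wq > t) = ρ·e^{−(μ−λ)t} = 0.2971·e^{−2.9530}
= 0.2971·0.052182 = 0.015506

Final: 0.015506


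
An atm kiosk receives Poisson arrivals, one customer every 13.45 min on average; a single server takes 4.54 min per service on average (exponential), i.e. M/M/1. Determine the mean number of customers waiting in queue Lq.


λ = 60/13.45 = 4.4610 /hr
μ = 60/4.54 = 13.2159 /hr
ρ = λ/μ = 4.4610/13.2159 = 0.3375
Lq = ρ²/(1−ρ) = 0.1139/0.6625 = 0.1720

Final: 0.1720


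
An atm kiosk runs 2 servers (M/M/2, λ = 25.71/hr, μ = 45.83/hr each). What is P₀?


a = λ/μ = 25.71/45.83 = 0.5610; ρ = a/c = 0.2805
Σ_{k=0}^{1} a^k/k! (terms k=0..1) = 1.00000 + 0.56099 = 1.56099
Tail: a^2/(2!(1−ρ)) = 0.31471/(2·0.7195) = 0.21870
P₀ = 1/(1.56099 + 0.21870) = 1/1.77968 = 0.561898

Final: 0.561898


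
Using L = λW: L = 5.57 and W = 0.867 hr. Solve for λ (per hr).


λ = L/W = 5.57/0.867 = 6.4245 /hr

Final: 6.4245 /hr


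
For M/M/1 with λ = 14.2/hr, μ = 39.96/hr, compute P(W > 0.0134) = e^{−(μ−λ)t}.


W ~ Exponential(μ−λ) for M/M/1.
μ − λ = 39.96 − 14.2 = 25.7600
P(W > t) = e^{−(μ−λ)t} = e^{−0.3452} = 0.708090

Final: 0.708090


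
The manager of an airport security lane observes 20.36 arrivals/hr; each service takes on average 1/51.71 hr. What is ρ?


ρ = λ/μ = 20.36/51.71 = 0.3937

Final: 0.3937


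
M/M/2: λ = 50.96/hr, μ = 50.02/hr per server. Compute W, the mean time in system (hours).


a = 1.0188; ρ = 0.5094; P₀ = 0.325033
Lq = P₀·a^c·ρ/(c!(1−ρ)²) = 0.35700
Wq = Lq/λ = 0.35700/50.96 = 0.007005 hr
W = Wq + 1/μ = 0.007005 + 0.01999 = 0.02700 hr

Final: 0.02700 hr


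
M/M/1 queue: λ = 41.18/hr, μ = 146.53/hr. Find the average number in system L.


ρ = λ/μ = 41.18/146.53 = 0.2810
L = ρ/(1−ρ) = 0.2810/(1 − 0.2810) = 0.2810/0.7190 = 0.3909

Final: 0.3909


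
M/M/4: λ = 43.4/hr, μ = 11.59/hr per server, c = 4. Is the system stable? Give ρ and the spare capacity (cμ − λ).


Total capacity cμ = 4·11.59 = 46.36/hr
ρ = λ/(cμ) = 43.4/46.36 = 0.9362
Stable ⇔ ρ < 1: YES
Spare capacity = cμ − λ = 46.36 − 43.4 = 2.96/hr

Final: ρ = 0.9362; stable; margin = 2.96/hr


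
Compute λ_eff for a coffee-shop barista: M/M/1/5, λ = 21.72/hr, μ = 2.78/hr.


ρ = 7.8129; P_K = (1−ρ)ρ^5/(1−ρ^6) = 0.872011
λ_eff = λ(1 − P_K) = 21.72·(1 − 0.872011) = 21.72·0.127989 = 2.7799 /hr

Final: 2.7799 /hr


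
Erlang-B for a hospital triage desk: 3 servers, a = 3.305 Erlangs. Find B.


B(c,a) = (a^c/c!) / Σ_{k=0}^{c} a^k/k!
a^3/3! = 6.016766
Σ terms (k=0..3): 1.00000 + 3.30500 + 5.46151 + 6.01677 = 15.783279
B = 6.016766/15.783279 = 0.381211

Final: 0.381211


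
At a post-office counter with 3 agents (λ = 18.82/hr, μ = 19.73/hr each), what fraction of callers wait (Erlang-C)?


a = λ/μ = 0.9539; ρ = a/3 = 0.3180
P₀ = 0.381547 (from M/M/c formula)
C(c,a) = [a^c/(c!(1−ρ))]·P₀ = [0.86792/(6·0.6820)]·0.381547
= 0.21209·0.381547 = 0.080922

Final: 0.080922


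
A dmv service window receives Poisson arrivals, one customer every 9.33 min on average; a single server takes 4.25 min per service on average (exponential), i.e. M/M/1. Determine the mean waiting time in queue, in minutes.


λ = 60/9.33 = 6.4309 /hr
μ = 60/4.25 = 14.1176 /hr
ρ = λ/μ = 6.4309/14.1176 = 0.4555
Wq = ρ/(μ−λ) = 0.4555/(14.1176−6.4309) = 0.05926 hr
In minutes: 0.05926·60 = 3.556 min

Final: 3.556 min


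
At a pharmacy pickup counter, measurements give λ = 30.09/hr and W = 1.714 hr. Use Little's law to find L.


L = λW = 30.09·1.714 = 51.5743

Final: 51.5743


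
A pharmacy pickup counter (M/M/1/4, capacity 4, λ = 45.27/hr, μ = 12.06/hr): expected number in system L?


ρ = 45.27/12.06 = 3.7537
L = ρ[1 − (K+1)ρ^K + Kρ^(K+1)] / [(1−ρ)(1−ρ^(K+1))]
Numerator: 3.7537·(1 − 5·198.542162 + 4·745.273936) = 7467.616588
Denominator: (-2.7537)·(-744.273936) = 2049.530467
L = 7467.616588/2049.530467 = 3.6436

Final: 3.6436


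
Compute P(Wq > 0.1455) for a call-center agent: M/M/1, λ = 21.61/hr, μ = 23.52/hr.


ρ = 21.61/23.52 = 0.9188
P(Wq > t) = ρ·e^{−(μ−λ)t} = 0.9188·e^{−0.2779}
= 0.9188·0.757369 = 0.695865

Final: 0.695865


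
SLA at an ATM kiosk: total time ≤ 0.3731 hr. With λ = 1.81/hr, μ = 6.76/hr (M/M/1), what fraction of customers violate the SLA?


W ~ Exponential(μ−λ) for M/M/1.
μ − λ = 6.76 − 1.81 = 4.9500
P(W > t) = e^{−(μ−λ)t} = e^{−1.8468} = 0.157734

Final: 0.157734


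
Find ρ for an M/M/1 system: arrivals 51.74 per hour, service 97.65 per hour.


ρ = λ/μ = 51.74/97.65 = 0.5299

Final: 0.5299


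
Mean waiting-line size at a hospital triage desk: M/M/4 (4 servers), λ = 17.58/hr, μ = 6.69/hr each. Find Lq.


a = λ/μ = 2.6278; ρ = a/4 = 0.6570
P₀ = 0.062907
Lq = P₀·a^c·ρ / (c!·(1−ρ)²) = 0.062907·47.68382·0.6570/(24·0.11768)
= 0.69772

Final: 0.69772


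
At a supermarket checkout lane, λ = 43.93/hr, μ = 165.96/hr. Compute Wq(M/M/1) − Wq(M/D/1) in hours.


ρ = 43.93/165.96 = 0.2647
Wq(M/M/1) = ρ/(μ−λ) = 0.2647/122.03 = 0.002169 hr
Wq(M/D/1) = ρ/(2(μ−λ)) = 0.001085 hr
Savings = 0.002169 − 0.001085 = 0.001085 hr

Final: 0.001085 hr


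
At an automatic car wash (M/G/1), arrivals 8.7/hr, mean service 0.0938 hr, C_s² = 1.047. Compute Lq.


ρ = λ·E[S] = 8.7·0.0938 = 0.8161
Lq = ρ²(1+C_s²)/(2(1−ρ)) = 0.6660·(1+1.047)/(2·0.1839)
= 0.6660·2.0470/0.3679 = 3.70558

Final: 3.70558


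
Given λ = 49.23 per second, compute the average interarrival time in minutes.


Mean interarrival time = 1/λ = 1/49.23 second = 0.02031 second
In minutes: 0.02031 × 0.0166667 = 0.0003385 min

Final: 0.0003385 min


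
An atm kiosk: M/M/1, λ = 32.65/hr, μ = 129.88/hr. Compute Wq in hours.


ρ = 32.65/129.88 = 0.2514
Wq = ρ/(μ−λ) = 0.2514/(129.88 − 32.65) = 0.2514/97.23 = 0.002585 hr

Final: 0.002585 hr


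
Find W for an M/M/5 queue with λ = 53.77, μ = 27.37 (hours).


a = 1.9646; ρ = 0.3929; P₀ = 0.139269
Lq = P₀·a^c·ρ/(c!(1−ρ)²) = 0.03621
Wq = Lq/λ = 0.03621/53.77 = 0.0006734 hr
W = Wq + 1/μ = 0.0006734 + 0.03654 = 0.03721 hr

Final: 0.03721 hr


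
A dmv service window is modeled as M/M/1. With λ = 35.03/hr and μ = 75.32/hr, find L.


ρ = λ/μ = 35.03/75.32 = 0.4651
L = ρ/(1−ρ) = 0.4651/(1 − 0.4651) = 0.4651/0.5349 = 0.8694

Final: 0.8694


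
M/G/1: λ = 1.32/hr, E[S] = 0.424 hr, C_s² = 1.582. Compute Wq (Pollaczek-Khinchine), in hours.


ρ = λ·E[S] = 1.32·0.424 = 0.5597
E[S²] = E[S]²(1+C_s²) = 0.424²·(1+1.582) = 0.464182
Wq = λ·E[S²]/(2(1−ρ)) = 1.32·0.464182/(2·0.4403) = 0.69577 hr

Final: 0.69577 hr


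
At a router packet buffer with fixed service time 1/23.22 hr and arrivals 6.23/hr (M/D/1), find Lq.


ρ = 6.23/23.22 = 0.2683
M/D/1: Lq = ρ²/(2(1−ρ)) = 0.07199/(2·0.7317) = 0.04919

Final: 0.04919


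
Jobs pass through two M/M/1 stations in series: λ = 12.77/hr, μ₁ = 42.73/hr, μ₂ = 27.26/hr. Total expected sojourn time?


Each node sees arrival rate λ = 12.77/hr (tandem ⇒ throughput preserved).
W₁ = 1/(μ₁−λ) = 1/(42.73−12.77) = 0.03338 hr
W₂ = 1/(μ₂−λ) = 1/(27.26−12.77) = 0.06901 hr
W_total = W₁ + W₂ = 0.03338 + 0.06901 = 0.10239 hr

Final: 0.10239 hr


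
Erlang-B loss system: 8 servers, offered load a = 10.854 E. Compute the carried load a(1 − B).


B(8,10.854) = 0.376558 (Erlang-B)
Carried load = a(1 − B) = 10.854·(1 − 0.376558) = 10.854·0.623442 = 6.7668 E

Final: 6.7668 Erlangs


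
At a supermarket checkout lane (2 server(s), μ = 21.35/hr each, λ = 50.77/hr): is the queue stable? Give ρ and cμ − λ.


Total capacity cμ = 2·21.35 = 42.70/hr
ρ = λ/(cμ) = 50.77/42.70 = 1.1890
Stable ⇔ ρ < 1: NO
Spare capacity = cμ − λ = 42.70 − 50.77 = -8.07/hr

Final: ρ = 1.1890; unstable; margin = -8.07/hr


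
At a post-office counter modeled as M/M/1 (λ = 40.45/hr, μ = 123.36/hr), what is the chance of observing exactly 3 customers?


ρ = 40.45/123.36 = 0.3279
P_n = (1−ρ)·ρ^n = (1 − 0.3279)·0.3279^3 = 0.6721·0.035256 = 0.023695

Final: 0.023695


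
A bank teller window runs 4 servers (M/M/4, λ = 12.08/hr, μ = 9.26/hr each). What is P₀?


a = λ/μ = 12.08/9.26 = 1.3045; ρ = a/c = 0.3261
Σ_{k=0}^{3} a^k/k! (terms k=0..3) = 1.00000 + 1.30454 + 0.85091 + 0.37001 = 3.52545
Tail: a^4/(4!(1−ρ)) = 2.89617/(24·0.6739) = 0.17908
P₀ = 1/(3.52545 + 0.17908) = 1/3.70453 = 0.269940

Final: 0.269940


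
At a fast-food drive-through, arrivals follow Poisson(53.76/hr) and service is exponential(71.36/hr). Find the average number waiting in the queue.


ρ = 53.76/71.36 = 0.7534
Lq = ρ²/(1−ρ) = 0.5676/0.2466 = 2.3012

Final: 2.3012


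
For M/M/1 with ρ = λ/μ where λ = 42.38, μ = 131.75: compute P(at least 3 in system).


ρ = 42.38/131.75 = 0.3217
P(N ≥ n) = ρ^n = 0.3217^3 = 0.033284

Final: 0.033284


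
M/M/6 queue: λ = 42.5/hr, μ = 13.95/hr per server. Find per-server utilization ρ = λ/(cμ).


ρ = λ/(cμ) = 42.5/(6·13.95) = 42.5/83.70 = 0.5078

Final: 0.5078


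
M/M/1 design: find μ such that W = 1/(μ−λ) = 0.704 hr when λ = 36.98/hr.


W = 1/(μ−λ) ⇒ μ − λ = 1/W = 1/0.704 = 1.4205
μ = λ + 1/W = 36.98 + 1.4205 = 38.4005 per hr

Final: 38.4005 /hr


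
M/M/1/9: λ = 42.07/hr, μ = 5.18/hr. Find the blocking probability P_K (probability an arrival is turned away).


ρ = λ/μ = 42.07/5.18 = 8.1216
P_K = (1−ρ)ρ^K/(1−ρ^(K+1)) = (-7.1216·153739254.377272)/(1 − 1248612052.442441)
= -1094872798.065169/-1248612051.442441 = 0.876872

Final: 0.876872


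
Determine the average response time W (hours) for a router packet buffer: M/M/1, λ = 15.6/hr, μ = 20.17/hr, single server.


W = 1/(μ−λ) = 1/(20.17 − 15.6) = 1/4.57 = 0.2188 hr

Final: 0.2188 hr


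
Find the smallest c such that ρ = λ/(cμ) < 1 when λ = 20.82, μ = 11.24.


Stability requires cμ > λ ⇔ c > λ/μ.
λ/μ = 20.82/11.24 = 1.8523
Minimum integer c = ⌊1.8523⌋ + 1 = 2
Check: 2·11.24 = 22.48 > 20.82, while 1·11.24 = 11.24 ≤ 20.82

Final: 2 servers


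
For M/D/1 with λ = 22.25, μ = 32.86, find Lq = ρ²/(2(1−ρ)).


ρ = 22.25/32.86 = 0.6771
M/D/1: Lq = ρ²/(2(1−ρ)) = 0.4585/(2·0.3229) = 0.70998

Final: 0.70998


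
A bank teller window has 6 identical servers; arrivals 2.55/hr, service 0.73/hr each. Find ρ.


ρ = λ/(cμ) = 2.55/(6·0.73) = 2.55/4.38 = 0.5822

Final: 0.5822


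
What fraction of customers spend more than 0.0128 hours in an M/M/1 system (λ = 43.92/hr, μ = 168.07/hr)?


W ~ Exponential(μ−λ) for M/M/1.
μ − λ = 168.07 − 43.92 = 124.1500
P(W > t) = e^{−(μ−λ)t} = e^{−1.5891} = 0.204105

Final: 0.204105


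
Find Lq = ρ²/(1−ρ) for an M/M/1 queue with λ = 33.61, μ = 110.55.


ρ = 33.61/110.55 = 0.3040
Lq = ρ²/(1−ρ) = 0.09243/0.6960 = 0.1328

Final: 0.1328


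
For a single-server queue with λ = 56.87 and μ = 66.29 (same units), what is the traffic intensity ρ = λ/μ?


ρ = λ/μ = 56.87/66.29 = 0.8579

Final: 0.8579
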